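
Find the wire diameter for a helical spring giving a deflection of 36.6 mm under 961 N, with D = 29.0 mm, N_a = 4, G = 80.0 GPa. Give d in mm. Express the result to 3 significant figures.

4.00 mm

Required rate k = F/δ = 961/36.6 = 26.257 N/mm
d = (8D³N_a·k / G)^(1/4) = (8·29.0³·4·26.257 / (80.0×10³))^0.25
  = (256.15)^0.25 = 4.0006 mm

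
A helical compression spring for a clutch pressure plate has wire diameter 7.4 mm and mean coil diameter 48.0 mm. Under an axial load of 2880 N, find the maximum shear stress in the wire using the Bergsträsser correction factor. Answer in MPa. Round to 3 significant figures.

1060 MPa

Spring index C = D/d = 48.0/7.4 = 6.4865
K_B = (4C+2)/(4C−3) = 27.946/22.946 = 1.2179
τ₀ = 8FD/(πd³) = 8·2880·48.0/(π·7.4³) = 1.10592e+06/1273 = 868.72 MPa
τ_max = K·τ₀ = 1.2179 × 868.72 = 1058 MPa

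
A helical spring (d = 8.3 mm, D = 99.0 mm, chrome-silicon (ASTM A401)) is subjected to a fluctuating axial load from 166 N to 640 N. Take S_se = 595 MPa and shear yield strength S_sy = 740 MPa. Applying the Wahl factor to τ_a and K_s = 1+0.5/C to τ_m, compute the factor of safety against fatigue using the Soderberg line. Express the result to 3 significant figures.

2.24

C = D/d = 99.0/8.3 = 11.9277; K_W = (4C−1)/(4C−4)+0.615/C = 1.1202; K_s = 1+0.5/C = 1.0419
F_a = (F_max−F_min)/2 = 237 N; F_m = (F_max+F_min)/2 = 403 N
τ_a = K_W·8F_aD/(πd³) = 1.1202 × 104.49 = 117.05 MPa
τ_m = K_s·8F_mD/(πd³) = 1.0419 × 177.68 = 185.13 MPa
Soderberg: 1/n_f = τ_a/S_se + τ_m/S_sy = 117.05/595 + 185.13/740 = 0.19673 + 0.25018 = 0.44691
n_f = 1/0.44691 = 2.238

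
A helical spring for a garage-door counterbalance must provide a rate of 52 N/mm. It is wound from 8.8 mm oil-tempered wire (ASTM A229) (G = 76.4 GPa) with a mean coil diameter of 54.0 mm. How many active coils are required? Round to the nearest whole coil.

7

N_a = Gd⁴/(8D³k) = (76.4×10³ × 8.8⁴)/(8 × 54.0³ × 52)
    = 4.58167e+08 / 6.5505e+07 = 6.994 → 7 coils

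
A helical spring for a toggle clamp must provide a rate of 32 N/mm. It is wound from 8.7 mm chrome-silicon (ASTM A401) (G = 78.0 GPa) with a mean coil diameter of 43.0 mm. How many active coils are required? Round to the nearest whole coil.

22

N_a = Gd⁴/(8D³k) = (78.0×10³ × 8.7⁴)/(8 × 43.0³ × 32)
    = 4.4686e+08 / 2.03538e+07 = 21.95 → 22 coils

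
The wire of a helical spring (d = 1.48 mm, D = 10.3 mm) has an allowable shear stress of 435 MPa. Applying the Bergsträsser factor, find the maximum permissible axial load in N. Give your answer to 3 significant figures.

C = D/d = 10.3/1.48 = 6.9595
K_B = (4C+2)/(4C−3) = 29.838/24.838 = 1.2013
τ_max = K·8FD/(πd³) → F_max = τ_allow·πd³/(8DK)
F_max = 435·π·1.48³/(8·10.3·1.2013) = 4430.2/98.988 = 44.755 N

44.8 N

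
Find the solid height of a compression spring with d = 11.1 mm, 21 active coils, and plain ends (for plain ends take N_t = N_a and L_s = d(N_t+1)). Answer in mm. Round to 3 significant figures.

244 mm

plain ends: N_t = N_a = 21
L_s = d·(N_t+1) = 11.1 × 22 = 244.2 mm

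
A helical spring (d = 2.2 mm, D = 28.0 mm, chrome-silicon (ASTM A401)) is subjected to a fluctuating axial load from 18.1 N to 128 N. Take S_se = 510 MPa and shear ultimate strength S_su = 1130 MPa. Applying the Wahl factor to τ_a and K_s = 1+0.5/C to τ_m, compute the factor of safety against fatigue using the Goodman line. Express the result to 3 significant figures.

0.798

C = D/d = 28.0/2.2 = 12.7273; K_W = (4C−1)/(4C−4)+0.615/C = 1.1123; K_s = 1+0.5/C = 1.0393
F_a = (F_max−F_min)/2 = 54.95 N; F_m = (F_max+F_min)/2 = 73.05 N
τ_a = K_W·8F_aD/(πd³) = 1.1123 × 367.96 = 409.27 MPa
τ_m = K_s·8F_mD/(πd³) = 1.0393 × 489.16 = 508.38 MPa
Goodman: 1/n_f = τ_a/S_se + τ_m/S_su = 409.27/510 + 508.38/1130 = 0.80249 + 0.44989 = 1.2524
n_f = 1/1.2524 = 0.7985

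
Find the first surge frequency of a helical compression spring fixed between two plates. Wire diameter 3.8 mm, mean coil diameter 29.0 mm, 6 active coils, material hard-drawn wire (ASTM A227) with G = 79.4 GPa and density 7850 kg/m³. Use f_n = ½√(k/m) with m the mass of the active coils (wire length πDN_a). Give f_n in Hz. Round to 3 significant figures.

k = Gd⁴/(8D³N_a) = (79.4×10³)(3.8⁴)/(8·29.0³·6) = 14.142 N/mm = 14142 N/m
Wire length L = πDN_a = π·29.0·6 = 546.64 mm
m = ρ·(πd²/4)·L = 7850 × 11.341×10⁻⁶ m² × 0.54664 m = 0.048666 kg
f_n = ½√(k/m) = 0.5·√(14142/0.048666) = 0.5·√(2.906e+05) = 269.54 Hz

270 Hz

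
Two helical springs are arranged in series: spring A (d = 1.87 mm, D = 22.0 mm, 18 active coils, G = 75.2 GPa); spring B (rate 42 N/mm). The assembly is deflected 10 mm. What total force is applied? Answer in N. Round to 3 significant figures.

k_A = Gd⁴/(8D³N_a) = (75.2×10³)(1.87⁴)/(8·22.0³·18) = 0.59973 N/mm
Series: 1/k_eq = 1/0.59973 + 1/42 = 1.6912; k_eq = 0.59128 N/mm
F = k_eq·δ = 0.59128·10 = 5.9128 N

5.91 N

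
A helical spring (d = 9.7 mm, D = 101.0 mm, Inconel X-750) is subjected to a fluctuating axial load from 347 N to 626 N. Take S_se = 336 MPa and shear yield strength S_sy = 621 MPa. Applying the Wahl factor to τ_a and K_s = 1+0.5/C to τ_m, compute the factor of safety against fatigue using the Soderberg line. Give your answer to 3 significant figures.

2.74

C = D/d = 101.0/9.7 = 10.4124; K_W = (4C−1)/(4C−4)+0.615/C = 1.1387; K_s = 1+0.5/C = 1.0480
F_a = (F_max−F_min)/2 = 139.5 N; F_m = (F_max+F_min)/2 = 486.5 N
τ_a = K_W·8F_aD/(πd³) = 1.1387 × 39.312 = 44.766 MPa
τ_m = K_s·8F_mD/(πd³) = 1.0480 × 137.1 = 143.68 MPa
Soderberg: 1/n_f = τ_a/S_se + τ_m/S_sy = 44.766/336 + 143.68/621 = 0.13323 + 0.23137 = 0.3646
n_f = 1/0.3646 = 2.743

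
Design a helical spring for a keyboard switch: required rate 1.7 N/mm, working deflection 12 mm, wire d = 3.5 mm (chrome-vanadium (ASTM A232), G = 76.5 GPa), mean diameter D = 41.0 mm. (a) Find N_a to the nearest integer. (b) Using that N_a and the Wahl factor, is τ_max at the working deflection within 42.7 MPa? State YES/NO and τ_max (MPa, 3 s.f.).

N_a = Gd⁴/(8D³k) = (76.5×10³)(3.5⁴)/(8·41.0³·1.7) = 12.25 → N_a = 12
Actual rate k = Gd⁴/(8D³·12) = 1.735 N/mm
Working load F = kδ = 1.735·12 = 20.821 N
C = 41.0/3.5 = 11.7143; K_W = (4C−1)/(4C−4)+0.615/C = 1.1225
τ_max = K_W·8FD/(πd³) = 1.1225·50.7 = 56.911 MPa
τ_max > 42.7 MPa → exceeds allowable

(a) 12 coils; (b) NO, τ_max = 56.9 MPa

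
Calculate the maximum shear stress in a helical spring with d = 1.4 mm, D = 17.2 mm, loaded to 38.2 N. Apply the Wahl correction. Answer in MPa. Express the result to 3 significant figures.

681 MPa

Spring index C = D/d = 17.2/1.4 = 12.2857
K_W = (4C−1)/(4C−4) + 0.615/C = 48.143/45.143 + 0.0501 = 1.1165
τ₀ = 8FD/(πd³) = 8·38.2·17.2/(π·1.4³) = 5256.32/8.6205 = 609.74 MPa
τ_max = K·τ₀ = 1.1165 × 609.74 = 680.79 MPa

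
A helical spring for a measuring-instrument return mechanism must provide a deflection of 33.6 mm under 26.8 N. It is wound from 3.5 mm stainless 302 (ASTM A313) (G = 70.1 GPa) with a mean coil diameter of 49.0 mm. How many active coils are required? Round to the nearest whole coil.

14

Required rate k = F/δ = 26.8/33.6 = 0.79762 N/mm
N_a = Gd⁴/(8D³k) = (70.1×10³ × 3.5⁴)/(8 × 49.0³ × 0.79762)
    = 1.05194e+07 / 750713 = 14.01 → 14 coils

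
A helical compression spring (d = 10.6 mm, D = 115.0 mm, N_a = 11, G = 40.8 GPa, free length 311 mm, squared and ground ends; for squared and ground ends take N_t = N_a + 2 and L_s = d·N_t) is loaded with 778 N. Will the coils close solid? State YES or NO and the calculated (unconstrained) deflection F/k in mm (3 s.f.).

k = Gd⁴/(8D³N_a) = (40.8×10³)(10.6⁴)/(8·115.0³·11) = 3.8486 N/mm
N_t = 13; L_s = 10.6·13 = 137.8 mm; δ_solid = L₀ − L_s = 311 − 137.8 = 173.2 mm
δ = F/k = 778/3.8486 = 202.15 mm
δ ≥ δ_solid → spring goes solid

YES, δ = 202 mm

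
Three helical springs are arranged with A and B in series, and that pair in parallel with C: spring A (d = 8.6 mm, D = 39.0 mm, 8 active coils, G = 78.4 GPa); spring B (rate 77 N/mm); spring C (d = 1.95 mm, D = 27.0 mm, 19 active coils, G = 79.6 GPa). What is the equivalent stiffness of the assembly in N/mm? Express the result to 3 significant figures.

k_A = Gd⁴/(8D³N_a) = (78.4×10³)(8.6⁴)/(8·39.0³·8) = 112.96 N/mm
k_C = Gd⁴/(8D³N_a) = (79.6×10³)(1.95⁴)/(8·27.0³·19) = 0.3847 N/mm
Springs A,B series: k_AB = 1/(1/112.96+1/77) = 45.789 N/mm; parallel with C: k_eq = 45.789+0.3847 = 46.173 N/mm

46.2 N/mm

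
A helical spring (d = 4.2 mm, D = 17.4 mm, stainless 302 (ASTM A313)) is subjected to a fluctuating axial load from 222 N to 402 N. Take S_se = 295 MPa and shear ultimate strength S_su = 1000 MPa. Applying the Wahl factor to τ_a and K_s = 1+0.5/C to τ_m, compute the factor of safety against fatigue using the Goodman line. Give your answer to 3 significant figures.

2.16

C = D/d = 17.4/4.2 = 4.1429; K_W = (4C−1)/(4C−4)+0.615/C = 1.3871; K_s = 1+0.5/C = 1.1207
F_a = (F_max−F_min)/2 = 90 N; F_m = (F_max+F_min)/2 = 312 N
τ_a = K_W·8F_aD/(πd³) = 1.3871 × 53.825 = 74.66 MPa
τ_m = K_s·8F_mD/(πd³) = 1.1207 × 186.59 = 209.11 MPa
Goodman: 1/n_f = τ_a/S_se + τ_m/S_su = 74.66/295 + 209.11/1000 = 0.25308 + 0.20911 = 0.4622
n_f = 1/0.4622 = 2.164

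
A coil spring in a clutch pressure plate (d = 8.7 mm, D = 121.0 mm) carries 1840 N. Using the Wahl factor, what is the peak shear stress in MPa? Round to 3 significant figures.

949 MPa

Spring index C = D/d = 121.0/8.7 = 13.9080
K_W = (4C−1)/(4C−4) + 0.615/C = 54.632/51.632 + 0.0442 = 1.1023
τ₀ = 8FD/(πd³) = 8·1840·121.0/(π·8.7³) = 1.78112e+06/2068.7 = 860.97 MPa
τ_max = K·τ₀ = 1.1023 × 860.97 = 949.06 MPa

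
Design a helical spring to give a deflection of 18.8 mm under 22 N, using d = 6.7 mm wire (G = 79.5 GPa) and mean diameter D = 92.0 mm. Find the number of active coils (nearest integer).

Required rate k = F/δ = 22/18.8 = 1.1702 N/mm
N_a = Gd⁴/(8D³k) = (79.5×10³ × 6.7⁴)/(8 × 92.0³ × 1.1702)
    = 1.60201e+08 / 7.28985e+06 = 21.98 → 22 coils

22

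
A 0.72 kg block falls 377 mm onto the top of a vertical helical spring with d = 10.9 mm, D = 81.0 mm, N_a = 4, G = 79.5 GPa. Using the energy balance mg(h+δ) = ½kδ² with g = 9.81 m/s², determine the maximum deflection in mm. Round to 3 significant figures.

9.09 mm

k = Gd⁴/(8D³N_a) = (79.5×10³)(10.9⁴)/(8·81.0³·4) = 65.988 N/mm
W = mg = 0.72 × 9.81 = 7.0632 N
½kδ² − Wδ − Wh = 0 → δ = (W + √(W² + 2kWh))/k
δ = (7.0632 + √(49.889 + 351432))/65.988 = (7.0632 + 592.86)/65.988 = 9.0913 mm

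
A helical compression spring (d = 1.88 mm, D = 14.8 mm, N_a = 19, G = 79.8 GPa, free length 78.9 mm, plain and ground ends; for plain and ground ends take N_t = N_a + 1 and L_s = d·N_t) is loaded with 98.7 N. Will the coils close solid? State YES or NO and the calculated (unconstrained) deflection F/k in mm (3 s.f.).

YES, δ = 48.8 mm

k = Gd⁴/(8D³N_a) = (79.8×10³)(1.88⁴)/(8·14.8³·19) = 2.023 N/mm
N_t = 20; L_s = 1.88·20 = 37.6 mm; δ_solid = L₀ − L_s = 78.9 − 37.6 = 41.3 mm
δ = F/k = 98.7/2.023 = 48.788 mm
δ ≥ δ_solid → spring goes solid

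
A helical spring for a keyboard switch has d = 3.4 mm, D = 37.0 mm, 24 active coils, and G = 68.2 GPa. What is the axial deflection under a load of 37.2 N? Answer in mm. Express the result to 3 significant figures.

k = Gd⁴/(8D³N_a) = (68.2×10³)(3.4⁴)/(8·37.0³·24) = 0.93712 N/mm
δ = F/k = 37.2 / 0.93712 = 39.696 mm

39.7 mm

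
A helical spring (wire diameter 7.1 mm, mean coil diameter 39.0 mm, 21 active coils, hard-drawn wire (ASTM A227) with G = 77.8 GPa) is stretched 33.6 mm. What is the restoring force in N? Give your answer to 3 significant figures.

667 N

k = Gd⁴/(8D³N_a) = (77.8×10³)(7.1⁴)/(8·39.0³·21) = 19.839 N/mm
F = k·δ = 19.839 × 33.6 = 666.58 N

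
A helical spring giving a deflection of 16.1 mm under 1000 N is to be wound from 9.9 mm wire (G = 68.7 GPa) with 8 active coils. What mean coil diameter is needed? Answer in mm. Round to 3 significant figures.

55.0 mm

Required rate k = F/δ = 1000/16.1 = 62.112 N/mm
D = (Gd⁴/(8N_a·k))^(1/3) = (68.7×10³·9.9⁴/(8·8·62.112))^(1/3)
  = (166014)^(1/3) = 54.9601 mm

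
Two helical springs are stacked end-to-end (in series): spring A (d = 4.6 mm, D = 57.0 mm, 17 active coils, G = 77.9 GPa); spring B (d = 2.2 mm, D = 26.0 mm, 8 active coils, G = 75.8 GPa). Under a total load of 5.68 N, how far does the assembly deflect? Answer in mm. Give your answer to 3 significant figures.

7.70 mm

k_A = Gd⁴/(8D³N_a) = (77.9×10³)(4.6⁴)/(8·57.0³·17) = 1.3849 N/mm
k_B = Gd⁴/(8D³N_a) = (75.8×10³)(2.2⁴)/(8·26.0³·8) = 1.5786 N/mm
Series: 1/k_eq = 1/1.3849 + 1/1.5786 = 1.3556; k_eq = 0.73769 N/mm
δ = F/k_eq = 5.68/0.73769 = 7.6997 mm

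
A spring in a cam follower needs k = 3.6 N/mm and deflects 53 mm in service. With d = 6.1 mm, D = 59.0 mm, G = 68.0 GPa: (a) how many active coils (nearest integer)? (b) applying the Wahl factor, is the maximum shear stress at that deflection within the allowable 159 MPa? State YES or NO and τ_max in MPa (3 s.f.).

N_a = Gd⁴/(8D³k) = (68.0×10³)(6.1⁴)/(8·59.0³·3.6) = 15.92 → N_a = 16
Actual rate k = Gd⁴/(8D³·16) = 3.5815 N/mm
Working load F = kδ = 3.5815·53 = 189.82 N
C = 59.0/6.1 = 9.6721; K_W = (4C−1)/(4C−4)+0.615/C = 1.1501
τ_max = K_W·8FD/(πd³) = 1.1501·125.64 = 144.5 MPa
τ_max ≤ 159 MPa → acceptable

(a) 16 coils; (b) YES, τ_max = 144 MPa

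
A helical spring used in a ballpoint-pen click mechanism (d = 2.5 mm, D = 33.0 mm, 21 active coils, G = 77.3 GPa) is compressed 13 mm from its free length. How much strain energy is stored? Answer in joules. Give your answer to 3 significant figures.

0.0423 J

k = Gd⁴/(8D³N_a) = (77.3×10³)(2.5⁴)/(8·33.0³·21) = 0.50014 N/mm
U = ½kδ² = 0.5 × 0.50014 × 13² = 42.262 N·mm = 0.042262 J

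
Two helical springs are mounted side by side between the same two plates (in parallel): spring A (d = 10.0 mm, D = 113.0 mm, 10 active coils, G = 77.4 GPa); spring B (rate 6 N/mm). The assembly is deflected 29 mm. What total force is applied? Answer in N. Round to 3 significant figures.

368 N

k_A = Gd⁴/(8D³N_a) = (77.4×10³)(10.0⁴)/(8·113.0³·10) = 6.7053 N/mm
Parallel: k_eq = 6.7053 + 6 = 12.705 N/mm
F = k_eq·δ = 12.705·29 = 368.45 N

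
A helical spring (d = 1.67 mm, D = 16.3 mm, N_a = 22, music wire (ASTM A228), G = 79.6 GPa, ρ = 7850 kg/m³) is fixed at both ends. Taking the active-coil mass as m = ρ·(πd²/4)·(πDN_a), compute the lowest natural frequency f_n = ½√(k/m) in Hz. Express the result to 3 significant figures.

k = Gd⁴/(8D³N_a) = (79.6×10³)(1.67⁴)/(8·16.3³·22) = 0.81228 N/mm = 812.28 N/m
Wire length L = πDN_a = π·16.3·22 = 1126.6 mm
m = ρ·(πd²/4)·L = 7850 × 2.1904×10⁻⁶ m² × 1.1266 m = 0.019371 kg
f_n = ½√(k/m) = 0.5·√(812.28/0.019371) = 0.5·√(41933) = 102.39 Hz

102 Hz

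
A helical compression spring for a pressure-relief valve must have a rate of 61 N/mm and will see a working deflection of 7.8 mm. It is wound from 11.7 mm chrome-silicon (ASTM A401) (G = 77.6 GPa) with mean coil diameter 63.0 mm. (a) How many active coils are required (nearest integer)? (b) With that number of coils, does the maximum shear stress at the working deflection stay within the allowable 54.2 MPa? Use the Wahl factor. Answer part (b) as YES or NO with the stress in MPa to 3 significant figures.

(a) 12 coils; (b) NO, τ_max = 60.8 MPa

N_a = Gd⁴/(8D³k) = (77.6×10³)(11.7⁴)/(8·63.0³·61) = 11.92 → N_a = 12
Actual rate k = Gd⁴/(8D³·12) = 60.578 N/mm
Working load F = kδ = 60.578·7.8 = 472.51 N
C = 63.0/11.7 = 5.3846; K_W = (4C−1)/(4C−4)+0.615/C = 1.2853
τ_max = K_W·8FD/(πd³) = 1.2853·47.329 = 60.831 MPa
τ_max > 54.2 MPa → exceeds allowable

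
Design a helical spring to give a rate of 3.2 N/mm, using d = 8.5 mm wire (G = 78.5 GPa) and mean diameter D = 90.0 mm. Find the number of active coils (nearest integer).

N_a = Gd⁴/(8D³k) = (78.5×10³ × 8.5⁴)/(8 × 90.0³ × 3.2)
    = 4.09775e+08 / 1.86624e+07 = 21.96 → 22 coils

22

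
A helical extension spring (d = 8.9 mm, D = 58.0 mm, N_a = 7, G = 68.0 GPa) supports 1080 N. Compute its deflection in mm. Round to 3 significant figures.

k = Gd⁴/(8D³N_a) = (68.0×10³)(8.9⁴)/(8·58.0³·7) = 39.048 N/mm
δ = F/k = 1080 / 39.048 = 27.658 mm

27.7 mm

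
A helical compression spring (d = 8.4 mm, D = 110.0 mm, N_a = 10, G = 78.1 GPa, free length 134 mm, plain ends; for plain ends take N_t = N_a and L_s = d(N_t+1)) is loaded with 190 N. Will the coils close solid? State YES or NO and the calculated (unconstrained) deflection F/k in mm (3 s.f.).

YES, δ = 52.0 mm

k = Gd⁴/(8D³N_a) = (78.1×10³)(8.4⁴)/(8·110.0³·10) = 3.6517 N/mm
N_t = 10; L_s = 8.4·11 = 92.4 mm; δ_solid = L₀ − L_s = 134 − 92.4 = 41.6 mm
δ = F/k = 190/3.6517 = 52.03 mm
δ ≥ δ_solid → spring goes solid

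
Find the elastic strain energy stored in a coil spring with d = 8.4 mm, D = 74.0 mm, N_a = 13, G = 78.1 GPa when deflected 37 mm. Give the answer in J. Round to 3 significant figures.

k = Gd⁴/(8D³N_a) = (78.1×10³)(8.4⁴)/(8·74.0³·13) = 9.2266 N/mm
U = ½kδ² = 0.5 × 9.2266 × 37² = 6315.6 N·mm = 6.3156 J

6.32 J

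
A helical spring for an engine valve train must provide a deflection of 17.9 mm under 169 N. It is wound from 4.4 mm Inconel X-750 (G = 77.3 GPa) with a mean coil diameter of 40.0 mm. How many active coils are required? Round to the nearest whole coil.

6

Required rate k = F/δ = 169/17.9 = 9.4413 N/mm
N_a = Gd⁴/(8D³k) = (77.3×10³ × 4.4⁴)/(8 × 40.0³ × 9.4413)
    = 2.89728e+07 / 4.83397e+06 = 5.994 → 6 coils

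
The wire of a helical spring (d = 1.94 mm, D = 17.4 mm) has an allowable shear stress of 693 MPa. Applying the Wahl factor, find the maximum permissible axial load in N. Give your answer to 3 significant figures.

C = D/d = 17.4/1.94 = 8.9691
K_W = (4C−1)/(4C−4) + 0.615/C = 34.876/31.876 + 0.0686 = 1.1627
τ_max = K·8FD/(πd³) → F_max = τ_allow·πd³/(8DK)
F_max = 693·π·1.94³/(8·17.4·1.1627) = 15896/161.85 = 98.217 N

98.2 N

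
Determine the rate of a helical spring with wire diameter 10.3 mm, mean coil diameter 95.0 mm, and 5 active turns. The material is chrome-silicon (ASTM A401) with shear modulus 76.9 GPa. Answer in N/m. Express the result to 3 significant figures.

k = Gd⁴/(8D³N_a) = (76.9×10³ × 10.3⁴) / (8 × 95.0³ × 5)
  = 8.65516e+08 / 3.4295e+07 = 25.237 N/mm = 25237 N/m

25200 N/m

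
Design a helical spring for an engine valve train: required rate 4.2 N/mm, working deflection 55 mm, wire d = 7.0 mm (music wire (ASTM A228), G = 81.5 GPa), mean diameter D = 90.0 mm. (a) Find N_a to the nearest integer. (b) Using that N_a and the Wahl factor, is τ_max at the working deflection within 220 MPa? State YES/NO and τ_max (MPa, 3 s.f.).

(a) 8 coils; (b) YES, τ_max = 171 MPa

N_a = Gd⁴/(8D³k) = (81.5×10³)(7.0⁴)/(8·90.0³·4.2) = 7.989 → N_a = 8
Actual rate k = Gd⁴/(8D³·8) = 4.1941 N/mm
Working load F = kδ = 4.1941·55 = 230.68 N
C = 90.0/7.0 = 12.8571; K_W = (4C−1)/(4C−4)+0.615/C = 1.1111
τ_max = K_W·8FD/(πd³) = 1.1111·154.13 = 171.25 MPa
τ_max ≤ 220 MPa → acceptable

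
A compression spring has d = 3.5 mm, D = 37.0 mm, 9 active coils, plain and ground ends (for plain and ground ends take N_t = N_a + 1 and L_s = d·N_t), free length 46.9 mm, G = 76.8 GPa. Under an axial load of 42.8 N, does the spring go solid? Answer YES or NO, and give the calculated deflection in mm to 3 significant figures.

YES, δ = 13.5 mm

k = Gd⁴/(8D³N_a) = (76.8×10³)(3.5⁴)/(8·37.0³·9) = 3.1601 N/mm
N_t = 10; L_s = 3.5·10 = 35 mm; δ_solid = L₀ − L_s = 46.9 − 35 = 11.9 mm
δ = F/k = 42.8/3.1601 = 13.544 mm
δ ≥ δ_solid → spring goes solid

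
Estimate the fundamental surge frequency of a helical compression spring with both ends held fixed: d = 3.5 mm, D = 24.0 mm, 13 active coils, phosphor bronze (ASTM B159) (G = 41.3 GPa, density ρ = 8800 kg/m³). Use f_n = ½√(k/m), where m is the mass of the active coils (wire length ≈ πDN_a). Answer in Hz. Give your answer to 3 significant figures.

k = Gd⁴/(8D³N_a) = (41.3×10³)(3.5⁴)/(8·24.0³·13) = 4.3108 N/mm = 4310.8 N/m
Wire length L = πDN_a = π·24.0·13 = 980.18 mm
m = ρ·(πd²/4)·L = 8800 × 9.6211×10⁻⁶ m² × 0.98018 m = 0.082988 kg
f_n = ½√(k/m) = 0.5·√(4310.8/0.082988) = 0.5·√(51945) = 113.96 Hz

114 Hz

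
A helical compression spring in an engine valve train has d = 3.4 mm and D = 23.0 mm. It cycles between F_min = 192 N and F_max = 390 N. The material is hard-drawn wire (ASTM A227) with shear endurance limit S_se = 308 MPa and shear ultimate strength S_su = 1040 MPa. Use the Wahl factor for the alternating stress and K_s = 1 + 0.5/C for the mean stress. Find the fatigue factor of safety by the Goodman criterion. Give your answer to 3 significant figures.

0.968

C = D/d = 23.0/3.4 = 6.7647; K_W = (4C−1)/(4C−4)+0.615/C = 1.2210; K_s = 1+0.5/C = 1.0739
F_a = (F_max−F_min)/2 = 99 N; F_m = (F_max+F_min)/2 = 291 N
τ_a = K_W·8F_aD/(πd³) = 1.2210 × 147.53 = 180.13 MPa
τ_m = K_s·8F_mD/(πd³) = 1.0739 × 433.63 = 465.69 MPa
Goodman: 1/n_f = τ_a/S_se + τ_m/S_su = 180.13/308 + 465.69/1040 = 0.58484 + 0.44778 = 1.0326
n_f = 1/1.0326 = 0.9684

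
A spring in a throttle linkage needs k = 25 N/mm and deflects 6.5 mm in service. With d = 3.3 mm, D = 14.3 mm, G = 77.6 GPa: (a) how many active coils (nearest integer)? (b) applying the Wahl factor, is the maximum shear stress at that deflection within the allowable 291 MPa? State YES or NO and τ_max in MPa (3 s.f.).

(a) 16 coils; (b) YES, τ_max = 221 MPa

N_a = Gd⁴/(8D³k) = (77.6×10³)(3.3⁴)/(8·14.3³·25) = 15.74 → N_a = 16
Actual rate k = Gd⁴/(8D³·16) = 24.587 N/mm
Working load F = kδ = 24.587·6.5 = 159.81 N
C = 14.3/3.3 = 4.3333; K_W = (4C−1)/(4C−4)+0.615/C = 1.3669
τ_max = K_W·8FD/(πd³) = 1.3669·161.94 = 221.36 MPa
τ_max ≤ 291 MPa → acceptable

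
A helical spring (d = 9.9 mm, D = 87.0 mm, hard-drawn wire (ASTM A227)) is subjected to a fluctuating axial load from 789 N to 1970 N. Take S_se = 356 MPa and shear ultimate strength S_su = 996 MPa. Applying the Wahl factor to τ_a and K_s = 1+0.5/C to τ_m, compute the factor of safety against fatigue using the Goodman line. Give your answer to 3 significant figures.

C = D/d = 87.0/9.9 = 8.7879; K_W = (4C−1)/(4C−4)+0.615/C = 1.1663; K_s = 1+0.5/C = 1.0569
F_a = (F_max−F_min)/2 = 590.5 N; F_m = (F_max+F_min)/2 = 1379.5 N
τ_a = K_W·8F_aD/(πd³) = 1.1663 × 134.83 = 157.25 MPa
τ_m = K_s·8F_mD/(πd³) = 1.0569 × 314.97 = 332.9 MPa
Goodman: 1/n_f = τ_a/S_se + τ_m/S_su = 157.25/356 + 332.9/996 = 0.44170 + 0.33423 = 0.77593
n_f = 1/0.77593 = 1.289

1.29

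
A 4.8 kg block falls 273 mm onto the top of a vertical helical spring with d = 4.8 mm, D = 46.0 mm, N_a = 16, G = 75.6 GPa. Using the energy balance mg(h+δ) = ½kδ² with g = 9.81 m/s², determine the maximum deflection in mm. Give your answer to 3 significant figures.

k = Gd⁴/(8D³N_a) = (75.6×10³)(4.8⁴)/(8·46.0³·16) = 3.2211 N/mm
W = mg = 4.8 × 9.81 = 47.088 N
½kδ² − Wδ − Wh = 0 → δ = (W + √(W² + 2kWh))/k
δ = (47.088 + √(2217.3 + 82814.5))/3.2211 = (47.088 + 291.6)/3.2211 = 105.15 mm

105 mm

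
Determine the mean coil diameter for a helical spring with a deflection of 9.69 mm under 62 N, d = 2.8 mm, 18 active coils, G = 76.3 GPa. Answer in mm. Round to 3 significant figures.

Required rate k = F/δ = 62/9.69 = 6.3983 N/mm
D = (Gd⁴/(8N_a·k))^(1/3) = (76.3×10³·2.8⁴/(8·18·6.3983))^(1/3)
  = (5090.1)^(1/3) = 17.2019 mm

17.2 mm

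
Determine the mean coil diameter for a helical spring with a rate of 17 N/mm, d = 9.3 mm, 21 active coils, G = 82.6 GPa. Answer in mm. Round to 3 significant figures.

60.0 mm

D = (Gd⁴/(8N_a·k))^(1/3) = (82.6×10³·9.3⁴/(8·21·17))^(1/3)
  = (216348)^(1/3) = 60.0322 mm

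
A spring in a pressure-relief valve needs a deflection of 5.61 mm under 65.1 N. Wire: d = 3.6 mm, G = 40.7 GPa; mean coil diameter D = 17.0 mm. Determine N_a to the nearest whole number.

15

Required rate k = F/δ = 65.1/5.61 = 11.604 N/mm
N_a = Gd⁴/(8D³k) = (40.7×10³ × 3.6⁴)/(8 × 17.0³ × 11.604)
    = 6.83604e+06 / 456095 = 14.99 → 15 coils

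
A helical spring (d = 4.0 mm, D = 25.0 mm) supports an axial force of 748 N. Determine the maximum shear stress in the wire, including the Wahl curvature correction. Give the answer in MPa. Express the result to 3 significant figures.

Spring index C = D/d = 25.0/4.0 = 6.2500
K_W = (4C−1)/(4C−4) + 0.615/C = 24.000/21.000 + 0.0984 = 1.2413
τ₀ = 8FD/(πd³) = 8·748·25.0/(π·4.0³) = 149600/201.06 = 744.05 MPa
τ_max = K·τ₀ = 1.2413 × 744.05 = 923.56 MPa

924 MPa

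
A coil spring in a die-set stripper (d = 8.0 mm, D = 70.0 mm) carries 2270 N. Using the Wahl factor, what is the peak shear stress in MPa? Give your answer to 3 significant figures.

Spring index C = D/d = 70.0/8.0 = 8.7500
K_W = (4C−1)/(4C−4) + 0.615/C = 34.000/31.000 + 0.0703 = 1.1671
τ₀ = 8FD/(πd³) = 8·2270·70.0/(π·8.0³) = 1.2712e+06/1608.5 = 790.3 MPa
τ_max = K·τ₀ = 1.1671 × 790.3 = 922.33 MPa

922 MPa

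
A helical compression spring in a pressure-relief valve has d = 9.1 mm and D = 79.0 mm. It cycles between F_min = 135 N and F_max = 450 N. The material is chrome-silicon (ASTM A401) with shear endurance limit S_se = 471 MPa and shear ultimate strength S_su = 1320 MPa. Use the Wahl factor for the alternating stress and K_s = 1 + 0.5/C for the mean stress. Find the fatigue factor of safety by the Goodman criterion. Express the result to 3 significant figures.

C = D/d = 79.0/9.1 = 8.6813; K_W = (4C−1)/(4C−4)+0.615/C = 1.1685; K_s = 1+0.5/C = 1.0576
F_a = (F_max−F_min)/2 = 157.5 N; F_m = (F_max+F_min)/2 = 292.5 N
τ_a = K_W·8F_aD/(πd³) = 1.1685 × 42.046 = 49.13 MPa
τ_m = K_s·8F_mD/(πd³) = 1.0576 × 78.085 = 82.583 MPa
Goodman: 1/n_f = τ_a/S_se + τ_m/S_su = 49.13/471 + 82.583/1320 = 0.10431 + 0.06256 = 0.16687
n_f = 1/0.16687 = 5.993

5.99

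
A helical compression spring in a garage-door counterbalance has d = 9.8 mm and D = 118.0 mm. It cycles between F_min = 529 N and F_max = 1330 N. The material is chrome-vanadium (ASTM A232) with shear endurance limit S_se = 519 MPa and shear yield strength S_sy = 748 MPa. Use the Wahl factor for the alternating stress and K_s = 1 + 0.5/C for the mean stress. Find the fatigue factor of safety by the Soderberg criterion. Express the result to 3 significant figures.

C = D/d = 118.0/9.8 = 12.0408; K_W = (4C−1)/(4C−4)+0.615/C = 1.1190; K_s = 1+0.5/C = 1.0415
F_a = (F_max−F_min)/2 = 400.5 N; F_m = (F_max+F_min)/2 = 929.5 N
τ_a = K_W·8F_aD/(πd³) = 1.1190 × 127.86 = 143.08 MPa
τ_m = K_s·8F_mD/(πd³) = 1.0415 × 296.75 = 309.07 MPa
Soderberg: 1/n_f = τ_a/S_se + τ_m/S_sy = 143.08/519 + 309.07/748 = 0.27568 + 0.41320 = 0.68889
n_f = 1/0.68889 = 1.452

1.45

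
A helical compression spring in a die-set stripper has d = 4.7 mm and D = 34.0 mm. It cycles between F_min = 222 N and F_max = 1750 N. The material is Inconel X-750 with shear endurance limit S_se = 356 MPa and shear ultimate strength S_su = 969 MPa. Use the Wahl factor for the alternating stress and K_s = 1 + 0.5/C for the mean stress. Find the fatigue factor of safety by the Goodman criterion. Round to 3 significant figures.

0.326

C = D/d = 34.0/4.7 = 7.2340; K_W = (4C−1)/(4C−4)+0.615/C = 1.2053; K_s = 1+0.5/C = 1.0691
F_a = (F_max−F_min)/2 = 764 N; F_m = (F_max+F_min)/2 = 986 N
τ_a = K_W·8F_aD/(πd³) = 1.2053 × 637.12 = 767.93 MPa
τ_m = K_s·8F_mD/(πd³) = 1.0691 × 822.25 = 879.08 MPa
Goodman: 1/n_f = τ_a/S_se + τ_m/S_su = 767.93/356 + 879.08/969 = 2.15711 + 0.90720 = 3.0643
n_f = 1/3.0643 = 0.3263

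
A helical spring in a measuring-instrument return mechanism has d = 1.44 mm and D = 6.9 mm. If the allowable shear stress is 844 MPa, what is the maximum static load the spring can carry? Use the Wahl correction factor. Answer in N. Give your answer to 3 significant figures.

C = D/d = 6.9/1.44 = 4.7917
K_W = (4C−1)/(4C−4) + 0.615/C = 18.167/15.167 + 0.1283 = 1.3262
τ_max = K·8FD/(πd³) → F_max = τ_allow·πd³/(8DK)
F_max = 844·π·1.44³/(8·6.9·1.3262) = 7917.3/73.203 = 108.16 N

108 N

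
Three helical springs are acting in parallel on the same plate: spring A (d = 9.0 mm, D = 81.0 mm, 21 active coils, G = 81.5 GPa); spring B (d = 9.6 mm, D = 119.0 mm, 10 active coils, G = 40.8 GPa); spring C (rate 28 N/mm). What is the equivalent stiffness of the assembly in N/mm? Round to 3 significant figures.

k_A = Gd⁴/(8D³N_a) = (81.5×10³)(9.0⁴)/(8·81.0³·21) = 5.9891 N/mm
k_B = Gd⁴/(8D³N_a) = (40.8×10³)(9.6⁴)/(8·119.0³·10) = 2.5705 N/mm
Parallel: k_eq = 5.9891 + 2.5705 + 28 = 36.56 N/mm

36.6 N/mm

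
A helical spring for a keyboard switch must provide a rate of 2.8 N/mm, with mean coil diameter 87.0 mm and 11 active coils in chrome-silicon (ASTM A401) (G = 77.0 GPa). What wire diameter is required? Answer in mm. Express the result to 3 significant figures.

d = (8D³N_a·k / G)^(1/4) = (8·87.0³·11·2.8 / (77.0×10³))^0.25
  = (2107.2)^0.25 = 6.7753 mm

6.78 mm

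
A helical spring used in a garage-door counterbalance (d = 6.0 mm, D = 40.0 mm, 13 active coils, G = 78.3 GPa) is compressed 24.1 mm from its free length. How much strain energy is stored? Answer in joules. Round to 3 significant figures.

4.43 J

k = Gd⁴/(8D³N_a) = (78.3×10³)(6.0⁴)/(8·40.0³·13) = 15.246 N/mm
U = ½kδ² = 0.5 × 15.246 × 24.1² = 4427.5 N·mm = 4.4275 J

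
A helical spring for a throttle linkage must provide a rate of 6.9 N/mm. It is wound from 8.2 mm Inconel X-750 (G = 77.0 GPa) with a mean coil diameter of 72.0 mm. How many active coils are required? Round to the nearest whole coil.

17

N_a = Gd⁴/(8D³k) = (77.0×10³ × 8.2⁴)/(8 × 72.0³ × 6.9)
    = 3.48134e+08 / 2.06033e+07 = 16.9 → 17 coils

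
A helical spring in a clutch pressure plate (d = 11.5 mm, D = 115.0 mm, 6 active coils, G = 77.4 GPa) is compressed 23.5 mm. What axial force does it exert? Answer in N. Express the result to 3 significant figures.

k = Gd⁴/(8D³N_a) = (77.4×10³)(11.5⁴)/(8·115.0³·6) = 18.544 N/mm
F = k·δ = 18.544 × 23.5 = 435.78 N

436 N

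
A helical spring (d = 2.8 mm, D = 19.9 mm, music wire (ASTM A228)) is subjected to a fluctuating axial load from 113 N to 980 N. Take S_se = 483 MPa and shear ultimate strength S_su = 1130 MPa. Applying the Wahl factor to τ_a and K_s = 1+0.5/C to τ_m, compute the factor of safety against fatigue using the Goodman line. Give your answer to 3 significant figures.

C = D/d = 19.9/2.8 = 7.1071; K_W = (4C−1)/(4C−4)+0.615/C = 1.2093; K_s = 1+0.5/C = 1.0704
F_a = (F_max−F_min)/2 = 433.5 N; F_m = (F_max+F_min)/2 = 546.5 N
τ_a = K_W·8F_aD/(πd³) = 1.2093 × 1000.7 = 1210.2 MPa
τ_m = K_s·8F_mD/(πd³) = 1.0704 × 1261.6 = 1350.3 MPa
Goodman: 1/n_f = τ_a/S_se + τ_m/S_su = 1210.2/483 + 1350.3/1130 = 2.50559 + 1.19497 = 3.7006
n_f = 1/3.7006 = 0.2702

0.270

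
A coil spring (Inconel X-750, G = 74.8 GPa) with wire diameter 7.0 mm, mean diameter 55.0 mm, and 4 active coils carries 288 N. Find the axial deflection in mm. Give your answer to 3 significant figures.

k = Gd⁴/(8D³N_a) = (74.8×10³)(7.0⁴)/(8·55.0³·4) = 33.733 N/mm
δ = F/k = 288 / 33.733 = 8.5376 mm

8.54 mm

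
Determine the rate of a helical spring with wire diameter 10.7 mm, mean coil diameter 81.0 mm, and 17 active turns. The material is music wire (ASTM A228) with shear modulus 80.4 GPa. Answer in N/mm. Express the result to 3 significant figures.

k = Gd⁴/(8D³N_a) = (80.4×10³ × 10.7⁴) / (8 × 81.0³ × 17)
  = 1.05388e+09 / 7.2276e+07 = 14.581 N/mm

14.6 N/mm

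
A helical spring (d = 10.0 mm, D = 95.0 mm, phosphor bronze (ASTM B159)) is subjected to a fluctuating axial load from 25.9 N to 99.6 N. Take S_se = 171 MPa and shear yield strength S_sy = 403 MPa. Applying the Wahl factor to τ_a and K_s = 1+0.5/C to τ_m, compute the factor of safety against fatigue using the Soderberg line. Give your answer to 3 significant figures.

C = D/d = 95.0/10.0 = 9.5000; K_W = (4C−1)/(4C−4)+0.615/C = 1.1530; K_s = 1+0.5/C = 1.0526
F_a = (F_max−F_min)/2 = 36.85 N; F_m = (F_max+F_min)/2 = 62.75 N
τ_a = K_W·8F_aD/(πd³) = 1.1530 × 8.9146 = 10.278 MPa
τ_m = K_s·8F_mD/(πd³) = 1.0526 × 15.18 = 15.979 MPa
Soderberg: 1/n_f = τ_a/S_se + τ_m/S_sy = 10.278/171 + 15.979/403 = 0.06011 + 0.03965 = 0.099757
n_f = 1/0.099757 = 10.02

10.0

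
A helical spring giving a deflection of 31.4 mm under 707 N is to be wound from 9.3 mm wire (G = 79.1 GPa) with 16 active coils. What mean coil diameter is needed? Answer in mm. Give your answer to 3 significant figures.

59.0 mm

Required rate k = F/δ = 707/31.4 = 22.516 N/mm
D = (Gd⁴/(8N_a·k))^(1/3) = (79.1×10³·9.3⁴/(8·16·22.516))^(1/3)
  = (205309)^(1/3) = 58.9933 mm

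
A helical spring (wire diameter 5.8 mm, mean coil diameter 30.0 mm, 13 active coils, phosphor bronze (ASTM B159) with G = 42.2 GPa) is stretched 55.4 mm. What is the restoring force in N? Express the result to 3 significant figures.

942 N

k = Gd⁴/(8D³N_a) = (42.2×10³)(5.8⁴)/(8·30.0³·13) = 17.007 N/mm
F = k·δ = 17.007 × 55.4 = 942.19 N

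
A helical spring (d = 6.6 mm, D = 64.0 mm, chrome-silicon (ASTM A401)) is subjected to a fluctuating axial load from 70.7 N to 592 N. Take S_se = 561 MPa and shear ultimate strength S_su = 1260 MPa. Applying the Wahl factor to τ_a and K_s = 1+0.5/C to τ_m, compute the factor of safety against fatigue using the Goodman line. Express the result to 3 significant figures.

2.18

C = D/d = 64.0/6.6 = 9.6970; K_W = (4C−1)/(4C−4)+0.615/C = 1.1497; K_s = 1+0.5/C = 1.0516
F_a = (F_max−F_min)/2 = 260.65 N; F_m = (F_max+F_min)/2 = 331.35 N
τ_a = K_W·8F_aD/(πd³) = 1.1497 × 147.76 = 169.87 MPa
τ_m = K_s·8F_mD/(πd³) = 1.0516 × 187.83 = 197.52 MPa
Goodman: 1/n_f = τ_a/S_se + τ_m/S_su = 169.87/561 + 197.52/1260 = 0.30280 + 0.15676 = 0.45956
n_f = 1/0.45956 = 2.176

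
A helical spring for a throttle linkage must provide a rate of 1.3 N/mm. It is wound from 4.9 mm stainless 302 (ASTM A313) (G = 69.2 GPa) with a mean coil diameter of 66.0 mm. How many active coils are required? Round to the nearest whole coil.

13

N_a = Gd⁴/(8D³k) = (69.2×10³ × 4.9⁴)/(8 × 66.0³ × 1.3)
    = 3.98924e+07 / 2.98996e+06 = 13.34 → 13 coils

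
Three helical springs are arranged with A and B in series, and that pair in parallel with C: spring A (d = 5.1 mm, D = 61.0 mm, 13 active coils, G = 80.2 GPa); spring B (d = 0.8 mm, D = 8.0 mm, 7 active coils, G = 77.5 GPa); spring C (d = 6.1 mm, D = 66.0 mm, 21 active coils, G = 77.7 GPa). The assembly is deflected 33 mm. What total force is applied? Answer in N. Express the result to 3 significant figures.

k_A = Gd⁴/(8D³N_a) = (80.2×10³)(5.1⁴)/(8·61.0³·13) = 2.2984 N/mm
k_B = Gd⁴/(8D³N_a) = (77.5×10³)(0.8⁴)/(8·8.0³·7) = 1.1071 N/mm
k_C = Gd⁴/(8D³N_a) = (77.7×10³)(6.1⁴)/(8·66.0³·21) = 2.2274 N/mm
Springs A,B series: k_AB = 1/(1/2.2984+1/1.1071) = 0.74721 N/mm; parallel with C: k_eq = 0.74721+2.2274 = 2.9746 N/mm
F = k_eq·δ = 2.9746·33 = 98.162 N

98.2 N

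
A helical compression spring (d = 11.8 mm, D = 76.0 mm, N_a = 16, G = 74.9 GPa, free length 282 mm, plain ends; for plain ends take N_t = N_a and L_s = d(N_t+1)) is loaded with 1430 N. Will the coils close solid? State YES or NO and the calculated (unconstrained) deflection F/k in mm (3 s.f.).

k = Gd⁴/(8D³N_a) = (74.9×10³)(11.8⁴)/(8·76.0³·16) = 25.844 N/mm
N_t = 16; L_s = 11.8·17 = 200.6 mm; δ_solid = L₀ − L_s = 282 − 200.6 = 81.4 mm
δ = F/k = 1430/25.844 = 55.332 mm
δ < δ_solid → spring does not go solid

NO, δ = 55.3 mm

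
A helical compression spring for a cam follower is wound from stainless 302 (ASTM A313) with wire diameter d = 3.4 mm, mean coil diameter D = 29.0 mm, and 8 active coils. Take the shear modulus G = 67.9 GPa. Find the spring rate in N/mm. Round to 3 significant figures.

5.81 N/mm

k = Gd⁴/(8D³N_a) = (67.9×10³ × 3.4⁴) / (8 × 29.0³ × 8)
  = 9.07372e+06 / 1.5609e+06 = 5.8131 N/mm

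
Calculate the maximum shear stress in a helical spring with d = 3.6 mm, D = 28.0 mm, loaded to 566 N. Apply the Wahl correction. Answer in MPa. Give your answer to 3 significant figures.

1030 MPa

Spring index C = D/d = 28.0/3.6 = 7.7778
K_W = (4C−1)/(4C−4) + 0.615/C = 30.111/27.111 + 0.0791 = 1.1897
τ₀ = 8FD/(πd³) = 8·566·28.0/(π·3.6³) = 126784/146.57 = 864.98 MPa
τ_max = K·τ₀ = 1.1897 × 864.98 = 1029.1 MPa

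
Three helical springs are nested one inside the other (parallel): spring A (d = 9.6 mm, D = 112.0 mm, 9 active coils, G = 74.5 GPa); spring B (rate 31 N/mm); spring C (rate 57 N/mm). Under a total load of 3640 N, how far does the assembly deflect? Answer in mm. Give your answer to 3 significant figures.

k_A = Gd⁴/(8D³N_a) = (74.5×10³)(9.6⁴)/(8·112.0³·9) = 6.2554 N/mm
Parallel: k_eq = 6.2554 + 31 + 57 = 94.255 N/mm
δ = F/k_eq = 3640/94.255 = 38.618 mm

38.6 mm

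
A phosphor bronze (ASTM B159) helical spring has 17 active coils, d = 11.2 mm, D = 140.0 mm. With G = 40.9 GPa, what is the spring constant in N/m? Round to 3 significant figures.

k = Gd⁴/(8D³N_a) = (40.9×10³ × 11.2⁴) / (8 × 140.0³ × 17)
  = 6.43569e+08 / 3.73184e+08 = 1.7245 N/mm = 1724.5 N/m

1720 N/m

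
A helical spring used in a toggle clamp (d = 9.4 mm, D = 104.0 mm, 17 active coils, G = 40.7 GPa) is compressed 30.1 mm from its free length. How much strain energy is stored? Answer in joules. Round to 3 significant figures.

0.941 J

k = Gd⁴/(8D³N_a) = (40.7×10³)(9.4⁴)/(8·104.0³·17) = 2.0771 N/mm
U = ½kδ² = 0.5 × 2.0771 × 30.1² = 940.96 N·mm = 0.94096 J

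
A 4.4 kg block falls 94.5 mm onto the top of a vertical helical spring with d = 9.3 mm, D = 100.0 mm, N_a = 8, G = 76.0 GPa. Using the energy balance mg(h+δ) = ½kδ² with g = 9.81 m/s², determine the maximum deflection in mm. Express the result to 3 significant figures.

35.6 mm

k = Gd⁴/(8D³N_a) = (76.0×10³)(9.3⁴)/(8·100.0³·8) = 8.8831 N/mm
W = mg = 4.4 × 9.81 = 43.164 N
½kδ² − Wδ − Wh = 0 → δ = (W + √(W² + 2kWh))/k
δ = (43.164 + √(1863.1 + 72468.4))/8.8831 = (43.164 + 272.64)/8.8831 = 35.551 mm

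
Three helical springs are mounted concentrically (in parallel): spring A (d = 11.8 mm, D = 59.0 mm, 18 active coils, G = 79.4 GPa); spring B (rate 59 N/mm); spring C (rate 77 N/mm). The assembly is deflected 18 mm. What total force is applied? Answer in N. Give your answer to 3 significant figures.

3380 N

k_A = Gd⁴/(8D³N_a) = (79.4×10³)(11.8⁴)/(8·59.0³·18) = 52.051 N/mm
Parallel: k_eq = 52.051 + 59 + 77 = 188.05 N/mm
F = k_eq·δ = 188.05·18 = 3384.9 N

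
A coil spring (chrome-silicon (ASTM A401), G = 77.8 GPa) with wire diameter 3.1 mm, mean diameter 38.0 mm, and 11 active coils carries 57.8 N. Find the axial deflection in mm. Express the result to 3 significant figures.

38.8 mm

k = Gd⁴/(8D³N_a) = (77.8×10³)(3.1⁴)/(8·38.0³·11) = 1.488 N/mm
δ = F/k = 57.8 / 1.488 = 38.845 mm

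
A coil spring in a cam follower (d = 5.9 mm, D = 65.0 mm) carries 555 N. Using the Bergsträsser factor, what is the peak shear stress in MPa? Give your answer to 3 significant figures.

502 MPa

Spring index C = D/d = 65.0/5.9 = 11.0169
K_B = (4C+2)/(4C−3) = 46.068/41.068 = 1.1217
τ₀ = 8FD/(πd³) = 8·555·65.0/(π·5.9³) = 288600/645.22 = 447.29 MPa
τ_max = K·τ₀ = 1.1217 × 447.29 = 501.75 MPa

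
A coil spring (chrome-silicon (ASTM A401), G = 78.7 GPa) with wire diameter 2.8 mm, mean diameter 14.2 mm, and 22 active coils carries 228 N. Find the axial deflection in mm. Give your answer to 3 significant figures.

k = Gd⁴/(8D³N_a) = (78.7×10³)(2.8⁴)/(8·14.2³·22) = 9.5991 N/mm
δ = F/k = 228 / 9.5991 = 23.752 mm

23.8 mm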